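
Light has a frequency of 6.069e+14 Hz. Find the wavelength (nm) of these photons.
493.97 nm

Using the wave equation: c = fλ

Solving for wavelength:
λ = c/f = (3×10⁸ m/s) / (6.069e+14 Hz)
λ = 493.97 nm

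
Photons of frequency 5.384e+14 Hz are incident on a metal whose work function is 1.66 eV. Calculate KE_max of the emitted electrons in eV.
0.5666 eV

Using Einstein's photoelectric equation: KE_max = hf - φ

First, calculate the photon energy:
E_photon = hf = (6.626×10⁻³⁴ J·s)(5.384e+14 Hz)
E_photon = 2.2266 eV

Then, the maximum kinetic energy:
KE_max = E_photon - φ = 2.2266 eV - 1.66 eV = 0.5666 eV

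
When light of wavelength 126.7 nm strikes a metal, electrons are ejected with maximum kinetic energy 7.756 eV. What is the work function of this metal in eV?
2.03 eV

From Einstein's photoelectric equation: KE_max = hf - φ = hc/λ - φ

Rearranging for φ:
φ = hc/λ - KE_max

Calculate photon energy:
E_photon = hc/λ = 9.7857 eV

Therefore:
φ = 9.7857 - 7.756 = 2.03 eV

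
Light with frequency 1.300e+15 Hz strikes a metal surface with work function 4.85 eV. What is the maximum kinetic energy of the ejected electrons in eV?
0.5264 eV

Using Einstein's photoelectric equation: KE_max = hf - φ

First, calculate the photon energy:
E_photon = hf = (6.626×10⁻³⁴ J·s)(1.300e+15 Hz)
E_photon = 5.3764 eV

Then, the maximum kinetic energy:
KE_max = E_photon - φ = 5.3764 eV - 4.85 eV = 0.5264 eV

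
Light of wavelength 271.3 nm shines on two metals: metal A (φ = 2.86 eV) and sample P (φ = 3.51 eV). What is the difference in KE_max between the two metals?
0.6500 eV

Using KE_max = hc/λ - φ for each metal:

Photon energy: E = hc/λ = 4.5700 eV

For metal A (φ₁ = 2.86 eV):
KE₁ = E - φ₁ = 4.5700 - 2.86 = 1.7100 eV

For sample P (φ₂ = 3.51 eV):
KE₂ = E - φ₂ = 4.5700 - 3.51 = 1.0600 eV

Difference:
ΔKE = KE₁ - KE₂ = 1.7100 - 1.0600 = 0.6500 eV

Note: The difference equals the difference in work functions: 3.51 - 2.86 = 0.65 eV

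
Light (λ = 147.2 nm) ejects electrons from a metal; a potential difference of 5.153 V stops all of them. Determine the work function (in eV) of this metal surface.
3.27 eV

The stopping potential gives the maximum kinetic energy: KE_max = eV_s = 5.153 eV

From Einstein's photoelectric equation: KE_max = hc/λ - φ
Rearranging: φ = hc/λ - KE_max

Calculate photon energy:
E_photon = hc/λ = (6.626×10⁻³⁴ J·s)(3×10⁸ m/s) / (147.2×10⁻⁹ m) = 8.4228 eV

Therefore:
φ = 8.4228 - 5.153 = 3.27 eV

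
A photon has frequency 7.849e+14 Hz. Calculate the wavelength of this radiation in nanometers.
381.95 nm

Using the wave equation: c = fλ

Solving for wavelength:
λ = c/f = (3×10⁸ m/s) / (7.849e+14 Hz)
λ = 381.95 nm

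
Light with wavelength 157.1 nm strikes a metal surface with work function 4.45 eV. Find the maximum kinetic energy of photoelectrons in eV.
3.4421 eV

Using Einstein's photoelectric equation: KE_max = hf - φ = hc/λ - φ

First, calculate the photon energy:
E_photon = hc/λ = (6.626×10⁻³⁴ J·s)(3×10⁸ m/s) / (157.1×10⁻⁹ m)
E_photon = 7.8921 eV

Then, the maximum kinetic energy:
KE_max = E_photon - φ = 7.8921 eV - 4.45 eV = 3.4421 eV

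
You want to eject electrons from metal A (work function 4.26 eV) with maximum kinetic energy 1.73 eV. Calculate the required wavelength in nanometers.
206.99 nm

From Einstein's equation: KE_max = hc/λ - φ

Rearranging for λ:
hc/λ = KE_max + φ
λ = hc/(KE_max + φ)

Required photon energy:
E_photon = KE_max + φ = 1.73 + 4.26 = 5.99 eV

Required wavelength:
λ = hc/E_photon = (6.626×10⁻³⁴)(3×10⁸) / (5.99 × 1.602×10⁻¹⁹)
λ = 206.99 nm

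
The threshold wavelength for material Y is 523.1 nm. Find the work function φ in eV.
2.37 eV

At the threshold wavelength, photon energy equals work function:
φ = hc/λ₀

Calculating:
φ = (6.626×10⁻³⁴ J·s)(3×10⁸ m/s) / (523.1×10⁻⁹ m)
φ = 2.37 eV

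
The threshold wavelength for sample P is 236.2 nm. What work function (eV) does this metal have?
5.25 eV

At the threshold wavelength, photon energy equals work function:
φ = hc/λ₀

Calculating:
φ = (6.626×10⁻³⁴ J·s)(3×10⁸ m/s) / (236.2×10⁻⁹ m)
φ = 5.25 eV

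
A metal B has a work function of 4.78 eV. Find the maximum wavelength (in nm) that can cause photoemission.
259.38 nm

The threshold wavelength is when the photon energy equals the work function:
hc/λ₀ = φ

Solving for λ₀:
λ₀ = hc/φ = (6.626×10⁻³⁴ J·s)(3×10⁸ m/s) / (4.78 eV × 1.602×10⁻¹⁹ J/eV)
λ₀ = 259.38 nm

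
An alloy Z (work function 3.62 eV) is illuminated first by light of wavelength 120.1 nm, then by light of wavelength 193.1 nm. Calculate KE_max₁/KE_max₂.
2.3935

Using Einstein's equation: KE_max = hc/λ - φ

For λ₁ = 120.1 nm:
E₁ = hc/λ₁ = 10.3234 eV
KE₁ = E₁ - φ = 10.3234 - 3.62 = 6.7034 eV

For λ₂ = 193.1 nm:
E₂ = hc/λ₂ = 6.4207 eV
KE₂ = E₂ - φ = 6.4207 - 3.62 = 2.8007 eV

Ratio: KE₁/KE₂ = 6.7034/2.8007 = 2.3935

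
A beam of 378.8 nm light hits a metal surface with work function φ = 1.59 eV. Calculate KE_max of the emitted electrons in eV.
1.6831 eV

Using Einstein's photoelectric equation: KE_max = hf - φ = hc/λ - φ

First, calculate the photon energy:
E_photon = hc/λ = (6.626×10⁻³⁴ J·s)(3×10⁸ m/s) / (378.8×10⁻⁹ m)
E_photon = 3.2731 eV

Then, the maximum kinetic energy:
KE_max = E_photon - φ = 3.2731 eV - 1.59 eV = 1.6831 eV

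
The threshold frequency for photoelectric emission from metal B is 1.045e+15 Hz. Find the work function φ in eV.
4.32 eV

At the threshold frequency, photon energy equals work function:
φ = hf₀

Calculating:
φ = (6.626×10⁻³⁴ J·s)(1.045e+15 Hz)
φ = 4.32 eV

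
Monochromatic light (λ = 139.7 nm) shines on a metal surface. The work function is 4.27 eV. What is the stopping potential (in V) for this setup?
4.6050 V

The stopping potential V_s satisfies: eV_s = KE_max

First, find KE_max using Einstein's equation:
E_photon = hc/λ = 8.8750 eV
KE_max = E_photon - φ = 8.8750 - 4.27 = 4.6050 eV

Since eV_s = KE_max:
V_s = KE_max/e = 4.6050 V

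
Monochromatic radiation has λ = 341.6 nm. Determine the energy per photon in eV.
3.6295 eV

Using E = hf = hc/λ:

E = hc/λ = (6.626×10⁻³⁴ J·s)(3×10⁸ m/s) / (341.6×10⁻⁹ m)
E = 3.6295 eV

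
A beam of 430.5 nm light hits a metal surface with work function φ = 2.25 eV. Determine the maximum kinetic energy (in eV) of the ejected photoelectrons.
0.6300 eV

Using Einstein's photoelectric equation: KE_max = hf - φ = hc/λ - φ

First, calculate the photon energy:
E_photon = hc/λ = (6.626×10⁻³⁴ J·s)(3×10⁸ m/s) / (430.5×10⁻⁹ m)
E_photon = 2.8800 eV

Then, the maximum kinetic energy:
KE_max = E_photon - φ = 2.8800 eV - 2.25 eV = 0.6300 eV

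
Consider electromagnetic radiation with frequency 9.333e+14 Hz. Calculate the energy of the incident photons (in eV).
3.8598 eV

Using E = hf:

E = hf = (6.626×10⁻³⁴ J·s)(9.333e+14 Hz)
E = 3.8598 eV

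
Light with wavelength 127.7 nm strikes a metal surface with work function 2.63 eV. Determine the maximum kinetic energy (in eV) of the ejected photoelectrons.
7.0790 eV

Using Einstein's photoelectric equation: KE_max = hf - φ = hc/λ - φ

First, calculate the photon energy:
E_photon = hc/λ = (6.626×10⁻³⁴ J·s)(3×10⁸ m/s) / (127.7×10⁻⁹ m)
E_photon = 9.7090 eV

Then, the maximum kinetic energy:
KE_max = E_photon - φ = 9.7090 eV - 2.63 eV = 7.0790 eV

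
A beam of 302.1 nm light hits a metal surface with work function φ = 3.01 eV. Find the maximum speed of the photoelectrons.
6.2037e+05 m/s

First, find the maximum kinetic energy:
E_photon = hc/λ = 4.1041 eV
KE_max = E_photon - φ = 4.1041 - 3.01 = 1.0941 eV

Convert to Joules: KE_max = 1.0941 × 1.602×10⁻¹⁹ J = 1.7529e-19 J

Then use KE = ½mv² to find velocity:
v = √(2·KE/m) = √(2 × 1.7529e-19 J / 9.109e-31 kg)
v = 6.2037e+05 m/s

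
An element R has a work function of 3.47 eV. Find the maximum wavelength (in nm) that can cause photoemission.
357.30 nm

The threshold wavelength is when the photon energy equals the work function:
hc/λ₀ = φ

Solving for λ₀:
λ₀ = hc/φ = (6.626×10⁻³⁴ J·s)(3×10⁸ m/s) / (3.47 eV × 1.602×10⁻¹⁹ J/eV)
λ₀ = 357.30 nm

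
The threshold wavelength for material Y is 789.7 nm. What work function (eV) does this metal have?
1.57 eV

At the threshold wavelength, photon energy equals work function:
φ = hc/λ₀

Calculating:
φ = (6.626×10⁻³⁴ J·s)(3×10⁸ m/s) / (789.7×10⁻⁹ m)
φ = 1.57 eV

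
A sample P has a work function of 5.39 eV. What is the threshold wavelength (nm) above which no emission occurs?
230.03 nm

The threshold wavelength is when the photon energy equals the work function:
hc/λ₀ = φ

Solving for λ₀:
λ₀ = hc/φ = (6.626×10⁻³⁴ J·s)(3×10⁸ m/s) / (5.39 eV × 1.602×10⁻¹⁹ J/eV)
λ₀ = 230.03 nm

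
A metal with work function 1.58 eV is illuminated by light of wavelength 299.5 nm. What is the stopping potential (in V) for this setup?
2.5597 V

The stopping potential V_s satisfies: eV_s = KE_max

First, find KE_max using Einstein's equation:
E_photon = hc/λ = 4.1397 eV
KE_max = E_photon - φ = 4.1397 - 1.58 = 2.5597 eV

Since eV_s = KE_max:
V_s = KE_max/e = 2.5597 V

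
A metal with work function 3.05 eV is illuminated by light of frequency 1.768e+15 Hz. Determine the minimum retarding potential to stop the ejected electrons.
4.2619 V

The stopping potential V_s satisfies: eV_s = KE_max

First, find KE_max using Einstein's equation:
E_photon = hf = (6.626×10⁻³⁴ J·s)(1.768e+15 Hz) = 7.3119 eV
KE_max = E_photon - φ = 7.3119 - 3.05 = 4.2619 eV

Since eV_s = KE_max:
V_s = KE_max/e = 4.2619 V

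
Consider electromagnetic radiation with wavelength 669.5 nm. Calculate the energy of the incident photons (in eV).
1.8519 eV

Using E = hf = hc/λ:

E = hc/λ = (6.626×10⁻³⁴ J·s)(3×10⁸ m/s) / (669.5×10⁻⁹ m)
E = 1.8519 eV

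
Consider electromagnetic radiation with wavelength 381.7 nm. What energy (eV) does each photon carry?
3.2482 eV

Using E = hf = hc/λ:

E = hc/λ = (6.626×10⁻³⁴ J·s)(3×10⁸ m/s) / (381.7×10⁻⁹ m)
E = 3.2482 eV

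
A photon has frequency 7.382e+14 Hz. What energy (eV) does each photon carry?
3.0529 eV

Using E = hf:

E = hf = (6.626×10⁻³⁴ J·s)(7.382e+14 Hz)
E = 3.0529 eV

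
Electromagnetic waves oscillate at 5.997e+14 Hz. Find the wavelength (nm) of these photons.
499.90 nm

Using the wave equation: c = fλ

Solving for wavelength:
λ = c/f = (3×10⁸ m/s) / (5.997e+14 Hz)
λ = 499.90 nm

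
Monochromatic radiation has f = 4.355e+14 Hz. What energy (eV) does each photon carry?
1.8011 eV

Using E = hf:

E = hf = (6.626×10⁻³⁴ J·s)(4.355e+14 Hz)
E = 1.8011 eV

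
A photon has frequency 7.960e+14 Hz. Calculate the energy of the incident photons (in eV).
3.2920 eV

Using E = hf:

E = hf = (6.626×10⁻³⁴ J·s)(7.960e+14 Hz)
E = 3.2920 eV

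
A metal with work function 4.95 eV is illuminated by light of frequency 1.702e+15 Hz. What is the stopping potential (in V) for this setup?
2.0889 V

The stopping potential V_s satisfies: eV_s = KE_max

First, find KE_max using Einstein's equation:
E_photon = hf = (6.626×10⁻³⁴ J·s)(1.702e+15 Hz) = 7.0389 eV
KE_max = E_photon - φ = 7.0389 - 4.95 = 2.0889 eV

Since eV_s = KE_max:
V_s = KE_max/e = 2.0889 V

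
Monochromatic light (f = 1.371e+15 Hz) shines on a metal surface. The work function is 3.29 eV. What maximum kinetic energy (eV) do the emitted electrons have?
2.3800 eV

Using Einstein's photoelectric equation: KE_max = hf - φ

First, calculate the photon energy:
E_photon = hf = (6.626×10⁻³⁴ J·s)(1.371e+15 Hz)
E_photon = 5.6700 eV

Then, the maximum kinetic energy:
KE_max = E_photon - φ = 5.6700 eV - 3.29 eV = 2.3800 eV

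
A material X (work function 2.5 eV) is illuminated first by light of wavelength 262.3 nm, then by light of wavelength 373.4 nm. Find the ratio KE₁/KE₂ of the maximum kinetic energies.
2.7143

Using Einstein's equation: KE_max = hc/λ - φ

For λ₁ = 262.3 nm:
E₁ = hc/λ₁ = 4.7268 eV
KE₁ = E₁ - φ = 4.7268 - 2.5 = 2.2268 eV

For λ₂ = 373.4 nm:
E₂ = hc/λ₂ = 3.3204 eV
KE₂ = E₂ - φ = 3.3204 - 2.5 = 0.8204 eV

Ratio: KE₁/KE₂ = 2.2268/0.8204 = 2.7143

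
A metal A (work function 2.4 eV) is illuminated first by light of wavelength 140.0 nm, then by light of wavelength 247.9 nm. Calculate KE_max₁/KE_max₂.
2.4818

Using Einstein's equation: KE_max = hc/λ - φ

For λ₁ = 140.0 nm:
E₁ = hc/λ₁ = 8.8560 eV
KE₁ = E₁ - φ = 8.8560 - 2.4 = 6.4560 eV

For λ₂ = 247.9 nm:
E₂ = hc/λ₂ = 5.0014 eV
KE₂ = E₂ - φ = 5.0014 - 2.4 = 2.6014 eV

Ratio: KE₁/KE₂ = 6.4560/2.6014 = 2.4818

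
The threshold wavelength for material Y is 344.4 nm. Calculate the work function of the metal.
3.60 eV

At the threshold wavelength, photon energy equals work function:
φ = hc/λ₀

Calculating:
φ = (6.626×10⁻³⁴ J·s)(3×10⁸ m/s) / (344.4×10⁻⁹ m)
φ = 3.60 eV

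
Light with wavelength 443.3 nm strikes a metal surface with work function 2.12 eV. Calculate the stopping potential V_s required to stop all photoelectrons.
0.6768 V

The stopping potential V_s satisfies: eV_s = KE_max

First, find KE_max using Einstein's equation:
E_photon = hc/λ = 2.7968 eV
KE_max = E_photon - φ = 2.7968 - 2.12 = 0.6768 eV

Since eV_s = KE_max:
V_s = KE_max/e = 0.6768 V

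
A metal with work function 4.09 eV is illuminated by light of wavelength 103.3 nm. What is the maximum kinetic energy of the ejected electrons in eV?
7.9123 eV

Using Einstein's photoelectric equation: KE_max = hf - φ = hc/λ - φ

First, calculate the photon energy:
E_photon = hc/λ = (6.626×10⁻³⁴ J·s)(3×10⁸ m/s) / (103.3×10⁻⁹ m)
E_photon = 12.0023 eV

Then, the maximum kinetic energy:
KE_max = E_photon - φ = 12.0023 eV - 4.09 eV = 7.9123 eV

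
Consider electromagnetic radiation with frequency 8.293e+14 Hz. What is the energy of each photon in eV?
3.4297 eV

Using E = hf:

E = hf = (6.626×10⁻³⁴ J·s)(8.293e+14 Hz)
E = 3.4297 eV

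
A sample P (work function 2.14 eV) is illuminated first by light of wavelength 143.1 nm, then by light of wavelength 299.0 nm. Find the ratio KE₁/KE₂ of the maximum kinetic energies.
3.2513

Using Einstein's equation: KE_max = hc/λ - φ

For λ₁ = 143.1 nm:
E₁ = hc/λ₁ = 8.6642 eV
KE₁ = E₁ - φ = 8.6642 - 2.14 = 6.5242 eV

For λ₂ = 299.0 nm:
E₂ = hc/λ₂ = 4.1466 eV
KE₂ = E₂ - φ = 4.1466 - 2.14 = 2.0066 eV

Ratio: KE₁/KE₂ = 6.5242/2.0066 = 3.2513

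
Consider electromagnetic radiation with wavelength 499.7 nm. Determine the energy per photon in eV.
2.4812 eV

Using E = hf = hc/λ:

E = hc/λ = (6.626×10⁻³⁴ J·s)(3×10⁸ m/s) / (499.7×10⁻⁹ m)
E = 2.4812 eV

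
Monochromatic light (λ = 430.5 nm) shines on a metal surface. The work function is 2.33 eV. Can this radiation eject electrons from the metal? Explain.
Yes

For photoemission, the photon energy must exceed the work function.

Photon energy: E = hc/λ = 2.8800 eV
Work function: φ = 2.33 eV

Since E_photon (2.8800 eV) > φ (2.33 eV), photoemission WILL occur.
The threshold wavelength is λ₀ = hc/φ = 532.1 nm.
Since 430.5 nm < 532.1 nm, the light has sufficient energy.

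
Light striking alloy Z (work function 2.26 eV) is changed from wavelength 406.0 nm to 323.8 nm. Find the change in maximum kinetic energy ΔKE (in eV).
0.7752 eV

Using Einstein's equation: KE_max = hc/λ - φ

For λ₁ = 406.0 nm:
KE₁ = hc/λ₁ - φ = 3.0538 - 2.26 = 0.7938 eV

For λ₂ = 323.8 nm:
KE₂ = hc/λ₂ - φ = 3.8290 - 2.26 = 1.5690 eV

Change in KE:
ΔKE = KE₂ - KE₁ = 1.5690 - 0.7938 = 0.7752 eV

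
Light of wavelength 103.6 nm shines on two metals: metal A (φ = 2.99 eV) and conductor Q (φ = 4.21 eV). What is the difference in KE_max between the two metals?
1.2200 eV

Using KE_max = hc/λ - φ for each metal:

Photon energy: E = hc/λ = 11.9676 eV

For metal A (φ₁ = 2.99 eV):
KE₁ = E - φ₁ = 11.9676 - 2.99 = 8.9776 eV

For conductor Q (φ₂ = 4.21 eV):
KE₂ = E - φ₂ = 11.9676 - 4.21 = 7.7576 eV

Difference:
ΔKE = KE₁ - KE₂ = 8.9776 - 7.7576 = 1.2200 eV

Note: The difference equals the difference in work functions: 4.21 - 2.99 = 1.22 eV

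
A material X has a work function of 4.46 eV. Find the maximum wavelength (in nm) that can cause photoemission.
277.99 nm

The threshold wavelength is when the photon energy equals the work function:
hc/λ₀ = φ

Solving for λ₀:
λ₀ = hc/φ = (6.626×10⁻³⁴ J·s)(3×10⁸ m/s) / (4.46 eV × 1.602×10⁻¹⁹ J/eV)
λ₀ = 277.99 nm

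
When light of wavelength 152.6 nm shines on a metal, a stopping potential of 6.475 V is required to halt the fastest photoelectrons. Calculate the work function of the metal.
1.65 eV

The stopping potential gives the maximum kinetic energy: KE_max = eV_s = 6.475 eV

From Einstein's photoelectric equation: KE_max = hc/λ - φ
Rearranging: φ = hc/λ - KE_max

Calculate photon energy:
E_photon = hc/λ = (6.626×10⁻³⁴ J·s)(3×10⁸ m/s) / (152.6×10⁻⁹ m) = 8.1248 eV

Therefore:
φ = 8.1248 - 6.475 = 1.65 eV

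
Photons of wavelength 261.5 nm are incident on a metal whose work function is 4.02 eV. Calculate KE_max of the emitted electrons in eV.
0.7213 eV

Using Einstein's photoelectric equation: KE_max = hf - φ = hc/λ - φ

First, calculate the photon energy:
E_photon = hc/λ = (6.626×10⁻³⁴ J·s)(3×10⁸ m/s) / (261.5×10⁻⁹ m)
E_photon = 4.7413 eV

Then, the maximum kinetic energy:
KE_max = E_photon - φ = 4.7413 eV - 4.02 eV = 0.7213 eV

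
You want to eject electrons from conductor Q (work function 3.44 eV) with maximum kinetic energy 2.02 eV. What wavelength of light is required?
227.08 nm

From Einstein's equation: KE_max = hc/λ - φ

Rearranging for λ:
hc/λ = KE_max + φ
λ = hc/(KE_max + φ)

Required photon energy:
E_photon = KE_max + φ = 2.02 + 3.44 = 5.46 eV

Required wavelength:
λ = hc/E_photon = (6.626×10⁻³⁴)(3×10⁸) / (5.46 × 1.602×10⁻¹⁹)
λ = 227.08 nm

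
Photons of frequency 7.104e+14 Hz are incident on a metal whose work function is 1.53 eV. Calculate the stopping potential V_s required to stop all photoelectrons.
1.4080 V

The stopping potential V_s satisfies: eV_s = KE_max

First, find KE_max using Einstein's equation:
E_photon = hf = (6.626×10⁻³⁴ J·s)(7.104e+14 Hz) = 2.9380 eV
KE_max = E_photon - φ = 2.9380 - 1.53 = 1.4080 eV

Since eV_s = KE_max:
V_s = KE_max/e = 1.4080 V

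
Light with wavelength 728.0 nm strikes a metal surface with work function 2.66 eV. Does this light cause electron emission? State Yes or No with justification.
No

For photoemission, the photon energy must exceed the work function.

Photon energy: E = hc/λ = 1.7031 eV
Work function: φ = 2.66 eV

Since E_photon (1.7031 eV) < φ (2.66 eV), photoemission will NOT occur.
The threshold wavelength is λ₀ = hc/φ = 466.1 nm.
Since 728.0 nm > 466.1 nm, the photons lack sufficient energy.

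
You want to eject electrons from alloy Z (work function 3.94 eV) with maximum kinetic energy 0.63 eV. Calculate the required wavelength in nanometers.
271.30 nm

From Einstein's equation: KE_max = hc/λ - φ

Rearranging for λ:
hc/λ = KE_max + φ
λ = hc/(KE_max + φ)

Required photon energy:
E_photon = KE_max + φ = 0.63 + 3.94 = 4.57 eV

Required wavelength:
λ = hc/E_photon = (6.626×10⁻³⁴)(3×10⁸) / (4.57 × 1.602×10⁻¹⁹)
λ = 271.30 nm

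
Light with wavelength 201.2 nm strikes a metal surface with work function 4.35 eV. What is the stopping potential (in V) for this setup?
1.8122 V

The stopping potential V_s satisfies: eV_s = KE_max

First, find KE_max using Einstein's equation:
E_photon = hc/λ = 6.1622 eV
KE_max = E_photon - φ = 6.1622 - 4.35 = 1.8122 eV

Since eV_s = KE_max:
V_s = KE_max/e = 1.8122 V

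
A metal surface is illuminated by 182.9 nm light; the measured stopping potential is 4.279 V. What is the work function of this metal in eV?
2.50 eV

The stopping potential gives the maximum kinetic energy: KE_max = eV_s = 4.279 eV

From Einstein's photoelectric equation: KE_max = hc/λ - φ
Rearranging: φ = hc/λ - KE_max

Calculate photon energy:
E_photon = hc/λ = (6.626×10⁻³⁴ J·s)(3×10⁸ m/s) / (182.9×10⁻⁹ m) = 6.7788 eV

Therefore:
φ = 6.7788 - 4.279 = 2.50 eV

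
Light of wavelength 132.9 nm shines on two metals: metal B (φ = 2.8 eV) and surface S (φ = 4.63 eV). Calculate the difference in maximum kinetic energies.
1.8300 eV

Using KE_max = hc/λ - φ for each metal:

Photon energy: E = hc/λ = 9.3291 eV

For metal B (φ₁ = 2.8 eV):
KE₁ = E - φ₁ = 9.3291 - 2.8 = 6.5291 eV

For surface S (φ₂ = 4.63 eV):
KE₂ = E - φ₂ = 9.3291 - 4.63 = 4.6991 eV

Difference:
ΔKE = KE₁ - KE₂ = 6.5291 - 4.6991 = 1.8300 eV

Note: The difference equals the difference in work functions: 4.63 - 2.8 = 1.83 eV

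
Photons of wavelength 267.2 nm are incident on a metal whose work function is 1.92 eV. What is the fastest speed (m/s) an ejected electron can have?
9.7818e+05 m/s

First, find the maximum kinetic energy:
E_photon = hc/λ = 4.6401 eV
KE_max = E_photon - φ = 4.6401 - 1.92 = 2.7201 eV

Convert to Joules: KE_max = 2.7201 × 1.602×10⁻¹⁹ J = 4.3581e-19 J

Then use KE = ½mv² to find velocity:
v = √(2·KE/m) = √(2 × 4.3581e-19 J / 9.109e-31 kg)
v = 9.7818e+05 m/s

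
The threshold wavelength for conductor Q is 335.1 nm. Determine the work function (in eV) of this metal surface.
3.70 eV

At the threshold wavelength, photon energy equals work function:
φ = hc/λ₀

Calculating:
φ = (6.626×10⁻³⁴ J·s)(3×10⁸ m/s) / (335.1×10⁻⁹ m)
φ = 3.70 eV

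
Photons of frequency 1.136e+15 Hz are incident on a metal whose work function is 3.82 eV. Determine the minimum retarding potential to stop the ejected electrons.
0.8781 V

The stopping potential V_s satisfies: eV_s = KE_max

First, find KE_max using Einstein's equation:
E_photon = hf = (6.626×10⁻³⁴ J·s)(1.136e+15 Hz) = 4.6981 eV
KE_max = E_photon - φ = 4.6981 - 3.82 = 0.8781 eV

Since eV_s = KE_max:
V_s = KE_max/e = 0.8781 V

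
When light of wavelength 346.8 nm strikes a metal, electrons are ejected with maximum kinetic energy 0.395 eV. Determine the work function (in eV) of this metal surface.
3.18 eV

From Einstein's photoelectric equation: KE_max = hf - φ = hc/λ - φ

Rearranging for φ:
φ = hc/λ - KE_max

Calculate photon energy:
E_photon = hc/λ = 3.5751 eV

Therefore:
φ = 3.5751 - 0.395 = 3.18 eV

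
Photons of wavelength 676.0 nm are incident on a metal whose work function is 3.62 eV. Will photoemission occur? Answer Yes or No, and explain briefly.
No

For photoemission, the photon energy must exceed the work function.

Photon energy: E = hc/λ = 1.8341 eV
Work function: φ = 3.62 eV

Since E_photon (1.8341 eV) < φ (3.62 eV), photoemission will NOT occur.
The threshold wavelength is λ₀ = hc/φ = 342.5 nm.
Since 676.0 nm > 342.5 nm, the photons lack sufficient energy.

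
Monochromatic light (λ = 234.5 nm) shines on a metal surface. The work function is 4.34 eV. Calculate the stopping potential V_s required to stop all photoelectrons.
0.9472 V

The stopping potential V_s satisfies: eV_s = KE_max

First, find KE_max using Einstein's equation:
E_photon = hc/λ = 5.2872 eV
KE_max = E_photon - φ = 5.2872 - 4.34 = 0.9472 eV

Since eV_s = KE_max:
V_s = KE_max/e = 0.9472 V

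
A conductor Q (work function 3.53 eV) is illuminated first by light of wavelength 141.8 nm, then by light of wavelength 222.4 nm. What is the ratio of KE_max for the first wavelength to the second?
2.5496

Using Einstein's equation: KE_max = hc/λ - φ

For λ₁ = 141.8 nm:
E₁ = hc/λ₁ = 8.7436 eV
KE₁ = E₁ - φ = 8.7436 - 3.53 = 5.2136 eV

For λ₂ = 222.4 nm:
E₂ = hc/λ₂ = 5.5748 eV
KE₂ = E₂ - φ = 5.5748 - 3.53 = 2.0448 eV

Ratio: KE₁/KE₂ = 5.2136/2.0448 = 2.5496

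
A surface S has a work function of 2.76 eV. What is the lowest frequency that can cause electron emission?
6.6737e+14 Hz

The threshold frequency is when the photon energy equals the work function:
hf₀ = φ

Solving for f₀:
f₀ = φ/h = (2.76 eV × 1.602×10⁻¹⁹ J/eV) / (6.626×10⁻³⁴ J·s)
f₀ = 6.6737e+14 Hz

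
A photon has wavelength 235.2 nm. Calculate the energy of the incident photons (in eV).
5.2714 eV

Using E = hf = hc/λ:

E = hc/λ = (6.626×10⁻³⁴ J·s)(3×10⁸ m/s) / (235.2×10⁻⁹ m)
E = 5.2714 eV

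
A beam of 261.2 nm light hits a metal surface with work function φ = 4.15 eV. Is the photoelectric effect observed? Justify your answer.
Yes

For photoemission, the photon energy must exceed the work function.

Photon energy: E = hc/λ = 4.7467 eV
Work function: φ = 4.15 eV

Since E_photon (4.7467 eV) > φ (4.15 eV), photoemission WILL occur.
The threshold wavelength is λ₀ = hc/φ = 298.8 nm.
Since 261.2 nm < 298.8 nm, the light has sufficient energy.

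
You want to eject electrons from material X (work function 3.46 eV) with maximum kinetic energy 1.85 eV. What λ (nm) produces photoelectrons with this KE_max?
233.49 nm

From Einstein's equation: KE_max = hc/λ - φ

Rearranging for λ:
hc/λ = KE_max + φ
λ = hc/(KE_max + φ)

Required photon energy:
E_photon = KE_max + φ = 1.85 + 3.46 = 5.31 eV

Required wavelength:
λ = hc/E_photon = (6.626×10⁻³⁴)(3×10⁸) / (5.31 × 1.602×10⁻¹⁹)
λ = 233.49 nm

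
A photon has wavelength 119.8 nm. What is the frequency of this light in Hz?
2.5024e+15 Hz

Using the wave equation: c = fλ

Solving for frequency:
f = c/λ = (3×10⁸ m/s) / (119.8×10⁻⁹ m)
f = 2.5024e+15 Hz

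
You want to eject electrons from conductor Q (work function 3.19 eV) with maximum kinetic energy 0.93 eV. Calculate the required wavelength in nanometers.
300.93 nm

From Einstein's equation: KE_max = hc/λ - φ

Rearranging for λ:
hc/λ = KE_max + φ
λ = hc/(KE_max + φ)

Required photon energy:
E_photon = KE_max + φ = 0.93 + 3.19 = 4.12 eV

Required wavelength:
λ = hc/E_photon = (6.626×10⁻³⁴)(3×10⁸) / (4.12 × 1.602×10⁻¹⁹)
λ = 300.93 nm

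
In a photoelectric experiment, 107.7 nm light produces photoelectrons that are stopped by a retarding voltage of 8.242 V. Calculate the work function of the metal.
3.27 eV

The stopping potential gives the maximum kinetic energy: KE_max = eV_s = 8.242 eV

From Einstein's photoelectric equation: KE_max = hc/λ - φ
Rearranging: φ = hc/λ - KE_max

Calculate photon energy:
E_photon = hc/λ = (6.626×10⁻³⁴ J·s)(3×10⁸ m/s) / (107.7×10⁻⁹ m) = 11.5120 eV

Therefore:
φ = 11.5120 - 8.242 = 3.27 eV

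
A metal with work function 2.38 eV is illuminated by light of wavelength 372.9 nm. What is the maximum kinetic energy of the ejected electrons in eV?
0.9449 eV

Using Einstein's photoelectric equation: KE_max = hf - φ = hc/λ - φ

First, calculate the photon energy:
E_photon = hc/λ = (6.626×10⁻³⁴ J·s)(3×10⁸ m/s) / (372.9×10⁻⁹ m)
E_photon = 3.3249 eV

Then, the maximum kinetic energy:
KE_max = E_photon - φ = 3.3249 eV - 2.38 eV = 0.9449 eV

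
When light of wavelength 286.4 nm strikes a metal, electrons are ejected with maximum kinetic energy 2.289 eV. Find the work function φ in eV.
2.04 eV

From Einstein's photoelectric equation: KE_max = hf - φ = hc/λ - φ

Rearranging for φ:
φ = hc/λ - KE_max

Calculate photon energy:
E_photon = hc/λ = 4.3291 eV

Therefore:
φ = 4.3291 - 2.289 = 2.04 eV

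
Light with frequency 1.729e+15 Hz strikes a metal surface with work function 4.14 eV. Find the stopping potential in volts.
3.0106 V

The stopping potential V_s satisfies: eV_s = KE_max

First, find KE_max using Einstein's equation:
E_photon = hf = (6.626×10⁻³⁴ J·s)(1.729e+15 Hz) = 7.1506 eV
KE_max = E_photon - φ = 7.1506 - 4.14 = 3.0106 eV

Since eV_s = KE_max:
V_s = KE_max/e = 3.0106 V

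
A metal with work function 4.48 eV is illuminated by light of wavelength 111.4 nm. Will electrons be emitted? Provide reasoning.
Yes

For photoemission, the photon energy must exceed the work function.

Photon energy: E = hc/λ = 11.1296 eV
Work function: φ = 4.48 eV

Since E_photon (11.1296 eV) > φ (4.48 eV), photoemission WILL occur.
The threshold wavelength is λ₀ = hc/φ = 276.8 nm.
Since 111.4 nm < 276.8 nm, the light has sufficient energy.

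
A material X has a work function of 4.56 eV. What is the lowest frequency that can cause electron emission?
1.1026e+15 Hz

The threshold frequency is when the photon energy equals the work function:
hf₀ = φ

Solving for f₀:
f₀ = φ/h = (4.56 eV × 1.602×10⁻¹⁹ J/eV) / (6.626×10⁻³⁴ J·s)
f₀ = 1.1026e+15 Hz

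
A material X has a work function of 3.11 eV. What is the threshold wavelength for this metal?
398.66 nm

The threshold wavelength is when the photon energy equals the work function:
hc/λ₀ = φ

Solving for λ₀:
λ₀ = hc/φ = (6.626×10⁻³⁴ J·s)(3×10⁸ m/s) / (3.11 eV × 1.602×10⁻¹⁹ J/eV)
λ₀ = 398.66 nm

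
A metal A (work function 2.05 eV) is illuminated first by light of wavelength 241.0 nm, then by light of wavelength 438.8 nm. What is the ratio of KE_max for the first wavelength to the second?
3.9903

Using Einstein's equation: KE_max = hc/λ - φ

For λ₁ = 241.0 nm:
E₁ = hc/λ₁ = 5.1446 eV
KE₁ = E₁ - φ = 5.1446 - 2.05 = 3.0946 eV

For λ₂ = 438.8 nm:
E₂ = hc/λ₂ = 2.8255 eV
KE₂ = E₂ - φ = 2.8255 - 2.05 = 0.7755 eV

Ratio: KE₁/KE₂ = 3.0946/0.7755 = 3.9903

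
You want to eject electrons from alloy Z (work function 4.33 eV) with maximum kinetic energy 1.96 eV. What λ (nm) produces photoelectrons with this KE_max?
197.11 nm

From Einstein's equation: KE_max = hc/λ - φ

Rearranging for λ:
hc/λ = KE_max + φ
λ = hc/(KE_max + φ)

Required photon energy:
E_photon = KE_max + φ = 1.96 + 4.33 = 6.29 eV

Required wavelength:
λ = hc/E_photon = (6.626×10⁻³⁴)(3×10⁸) / (6.29 × 1.602×10⁻¹⁹)
λ = 197.11 nm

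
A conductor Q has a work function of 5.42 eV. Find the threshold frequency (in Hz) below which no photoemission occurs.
1.3106e+15 Hz

The threshold frequency is when the photon energy equals the work function:
hf₀ = φ

Solving for f₀:
f₀ = φ/h = (5.42 eV × 1.602×10⁻¹⁹ J/eV) / (6.626×10⁻³⁴ J·s)
f₀ = 1.3106e+15 Hz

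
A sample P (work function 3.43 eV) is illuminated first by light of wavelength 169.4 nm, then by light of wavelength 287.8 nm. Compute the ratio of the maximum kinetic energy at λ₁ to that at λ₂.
4.4294

Using Einstein's equation: KE_max = hc/λ - φ

For λ₁ = 169.4 nm:
E₁ = hc/λ₁ = 7.3190 eV
KE₁ = E₁ - φ = 7.3190 - 3.43 = 3.8890 eV

For λ₂ = 287.8 nm:
E₂ = hc/λ₂ = 4.3080 eV
KE₂ = E₂ - φ = 4.3080 - 3.43 = 0.8780 eV

Ratio: KE₁/KE₂ = 3.8890/0.8780 = 4.4294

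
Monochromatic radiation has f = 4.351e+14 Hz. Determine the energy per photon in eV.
1.7994 eV

Using E = hf:

E = hf = (6.626×10⁻³⁴ J·s)(4.351e+14 Hz)
E = 1.7994 eV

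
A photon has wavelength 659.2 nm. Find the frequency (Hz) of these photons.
4.5478e+14 Hz

Using the wave equation: c = fλ

Solving for frequency:
f = c/λ = (3×10⁸ m/s) / (659.2×10⁻⁹ m)
f = 4.5478e+14 Hz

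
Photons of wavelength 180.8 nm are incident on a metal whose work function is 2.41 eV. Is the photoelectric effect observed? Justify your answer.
Yes

For photoemission, the photon energy must exceed the work function.

Photon energy: E = hc/λ = 6.8575 eV
Work function: φ = 2.41 eV

Since E_photon (6.8575 eV) > φ (2.41 eV), photoemission WILL occur.
The threshold wavelength is λ₀ = hc/φ = 514.5 nm.
Since 180.8 nm < 514.5 nm, the light has sufficient energy.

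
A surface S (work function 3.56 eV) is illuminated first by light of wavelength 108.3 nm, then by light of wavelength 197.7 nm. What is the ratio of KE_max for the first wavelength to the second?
2.9094

Using Einstein's equation: KE_max = hc/λ - φ

For λ₁ = 108.3 nm:
E₁ = hc/λ₁ = 11.4482 eV
KE₁ = E₁ - φ = 11.4482 - 3.56 = 7.8882 eV

For λ₂ = 197.7 nm:
E₂ = hc/λ₂ = 6.2713 eV
KE₂ = E₂ - φ = 6.2713 - 3.56 = 2.7113 eV

Ratio: KE₁/KE₂ = 7.8882/2.7113 = 2.9094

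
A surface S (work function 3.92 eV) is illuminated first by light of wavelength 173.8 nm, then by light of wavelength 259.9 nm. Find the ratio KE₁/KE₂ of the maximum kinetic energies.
3.7788

Using Einstein's equation: KE_max = hc/λ - φ

For λ₁ = 173.8 nm:
E₁ = hc/λ₁ = 7.1337 eV
KE₁ = E₁ - φ = 7.1337 - 3.92 = 3.2137 eV

For λ₂ = 259.9 nm:
E₂ = hc/λ₂ = 4.7705 eV
KE₂ = E₂ - φ = 4.7705 - 3.92 = 0.8505 eV

Ratio: KE₁/KE₂ = 3.2137/0.8505 = 3.7788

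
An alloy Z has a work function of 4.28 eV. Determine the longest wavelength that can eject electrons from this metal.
289.68 nm

The threshold wavelength is when the photon energy equals the work function:
hc/λ₀ = φ

Solving for λ₀:
λ₀ = hc/φ = (6.626×10⁻³⁴ J·s)(3×10⁸ m/s) / (4.28 eV × 1.602×10⁻¹⁹ J/eV)
λ₀ = 289.68 nm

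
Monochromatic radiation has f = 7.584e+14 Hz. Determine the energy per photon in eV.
3.1365 eV

Using E = hf:

E = hf = (6.626×10⁻³⁴ J·s)(7.584e+14 Hz)
E = 3.1365 eV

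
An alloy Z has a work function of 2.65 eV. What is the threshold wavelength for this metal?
467.86 nm

The threshold wavelength is when the photon energy equals the work function:
hc/λ₀ = φ

Solving for λ₀:
λ₀ = hc/φ = (6.626×10⁻³⁴ J·s)(3×10⁸ m/s) / (2.65 eV × 1.602×10⁻¹⁹ J/eV)
λ₀ = 467.86 nm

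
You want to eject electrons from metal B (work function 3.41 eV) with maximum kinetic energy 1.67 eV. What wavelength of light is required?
244.06 nm

From Einstein's equation: KE_max = hc/λ - φ

Rearranging for λ:
hc/λ = KE_max + φ
λ = hc/(KE_max + φ)

Required photon energy:
E_photon = KE_max + φ = 1.67 + 3.41 = 5.08 eV

Required wavelength:
λ = hc/E_photon = (6.626×10⁻³⁴)(3×10⁸) / (5.08 × 1.602×10⁻¹⁹)
λ = 244.06 nm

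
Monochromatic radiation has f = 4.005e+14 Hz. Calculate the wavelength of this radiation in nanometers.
748.55 nm

Using the wave equation: c = fλ

Solving for wavelength:
λ = c/f = (3×10⁸ m/s) / (4.005e+14 Hz)
λ = 748.55 nm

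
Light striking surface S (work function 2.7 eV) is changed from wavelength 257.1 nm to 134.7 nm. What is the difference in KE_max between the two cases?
4.3821 eV

Using Einstein's equation: KE_max = hc/λ - φ

For λ₁ = 257.1 nm:
KE₁ = hc/λ₁ - φ = 4.8224 - 2.7 = 2.1224 eV

For λ₂ = 134.7 nm:
KE₂ = hc/λ₂ - φ = 9.2045 - 2.7 = 6.5045 eV

Change in KE:
ΔKE = KE₂ - KE₁ = 6.5045 - 2.1224 = 4.3821 eV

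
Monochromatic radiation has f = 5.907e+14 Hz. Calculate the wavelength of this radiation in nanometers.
507.52 nm

Using the wave equation: c = fλ

Solving for wavelength:
λ = c/f = (3×10⁸ m/s) / (5.907e+14 Hz)
λ = 507.52 nm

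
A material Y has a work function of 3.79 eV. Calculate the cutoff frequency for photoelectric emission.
9.1642e+14 Hz

The threshold frequency is when the photon energy equals the work function:
hf₀ = φ

Solving for f₀:
f₀ = φ/h = (3.79 eV × 1.602×10⁻¹⁹ J/eV) / (6.626×10⁻³⁴ J·s)
f₀ = 9.1642e+14 Hz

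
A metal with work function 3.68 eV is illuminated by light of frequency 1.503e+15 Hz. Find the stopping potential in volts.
2.5359 V

The stopping potential V_s satisfies: eV_s = KE_max

First, find KE_max using Einstein's equation:
E_photon = hf = (6.626×10⁻³⁴ J·s)(1.503e+15 Hz) = 6.2159 eV
KE_max = E_photon - φ = 6.2159 - 3.68 = 2.5359 eV

Since eV_s = KE_max:
V_s = KE_max/e = 2.5359 V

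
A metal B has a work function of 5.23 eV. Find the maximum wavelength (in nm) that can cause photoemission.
237.06 nm

The threshold wavelength is when the photon energy equals the work function:
hc/λ₀ = φ

Solving for λ₀:
λ₀ = hc/φ = (6.626×10⁻³⁴ J·s)(3×10⁸ m/s) / (5.23 eV × 1.602×10⁻¹⁹ J/eV)
λ₀ = 237.06 nm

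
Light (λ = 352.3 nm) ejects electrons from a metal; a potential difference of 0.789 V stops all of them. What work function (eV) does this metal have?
2.73 eV

The stopping potential gives the maximum kinetic energy: KE_max = eV_s = 0.789 eV

From Einstein's photoelectric equation: KE_max = hc/λ - φ
Rearranging: φ = hc/λ - KE_max

Calculate photon energy:
E_photon = hc/λ = (6.626×10⁻³⁴ J·s)(3×10⁸ m/s) / (352.3×10⁻⁹ m) = 3.5193 eV

Therefore:
φ = 3.5193 - 0.789 = 2.73 eV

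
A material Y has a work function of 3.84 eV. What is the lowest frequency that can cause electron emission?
9.2851e+14 Hz

The threshold frequency is when the photon energy equals the work function:
hf₀ = φ

Solving for f₀:
f₀ = φ/h = (3.84 eV × 1.602×10⁻¹⁹ J/eV) / (6.626×10⁻³⁴ J·s)
f₀ = 9.2851e+14 Hz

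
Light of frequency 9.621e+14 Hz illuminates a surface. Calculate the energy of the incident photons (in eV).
3.9789 eV

Using E = hf:

E = hf = (6.626×10⁻³⁴ J·s)(9.621e+14 Hz)
E = 3.9789 eV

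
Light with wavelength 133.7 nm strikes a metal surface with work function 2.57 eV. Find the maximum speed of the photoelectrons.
1.5356e+06 m/s

First, find the maximum kinetic energy:
E_photon = hc/λ = 9.2733 eV
KE_max = E_photon - φ = 9.2733 - 2.57 = 6.7033 eV

Convert to Joules: KE_max = 6.7033 × 1.602×10⁻¹⁹ J = 1.0740e-18 J

Then use KE = ½mv² to find velocity:
v = √(2·KE/m) = √(2 × 1.0740e-18 J / 9.109e-31 kg)
v = 1.5356e+06 m/s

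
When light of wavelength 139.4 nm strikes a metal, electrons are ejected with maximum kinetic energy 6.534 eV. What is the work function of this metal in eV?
2.36 eV

From Einstein's photoelectric equation: KE_max = hf - φ = hc/λ - φ

Rearranging for φ:
φ = hc/λ - KE_max

Calculate photon energy:
E_photon = hc/λ = 8.8941 eV

Therefore:
φ = 8.8941 - 6.534 = 2.36 eV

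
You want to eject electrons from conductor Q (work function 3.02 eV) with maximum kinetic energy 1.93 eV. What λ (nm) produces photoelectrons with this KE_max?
250.47 nm

From Einstein's equation: KE_max = hc/λ - φ

Rearranging for λ:
hc/λ = KE_max + φ
λ = hc/(KE_max + φ)

Required photon energy:
E_photon = KE_max + φ = 1.93 + 3.02 = 4.95 eV

Required wavelength:
λ = hc/E_photon = (6.626×10⁻³⁴)(3×10⁸) / (4.95 × 1.602×10⁻¹⁹)
λ = 250.47 nm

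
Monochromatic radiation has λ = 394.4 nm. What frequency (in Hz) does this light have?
7.6012e+14 Hz

Using the wave equation: c = fλ

Solving for frequency:
f = c/λ = (3×10⁸ m/s) / (394.4×10⁻⁹ m)
f = 7.6012e+14 Hz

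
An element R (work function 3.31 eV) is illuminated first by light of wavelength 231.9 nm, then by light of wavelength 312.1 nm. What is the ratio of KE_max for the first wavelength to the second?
3.0735

Using Einstein's equation: KE_max = hc/λ - φ

For λ₁ = 231.9 nm:
E₁ = hc/λ₁ = 5.3465 eV
KE₁ = E₁ - φ = 5.3465 - 3.31 = 2.0365 eV

For λ₂ = 312.1 nm:
E₂ = hc/λ₂ = 3.9726 eV
KE₂ = E₂ - φ = 3.9726 - 3.31 = 0.6626 eV

Ratio: KE₁/KE₂ = 2.0365/0.6626 = 3.0735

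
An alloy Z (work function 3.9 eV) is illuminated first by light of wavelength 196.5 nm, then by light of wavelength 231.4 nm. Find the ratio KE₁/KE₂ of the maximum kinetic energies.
1.6527

Using Einstein's equation: KE_max = hc/λ - φ

For λ₁ = 196.5 nm:
E₁ = hc/λ₁ = 6.3096 eV
KE₁ = E₁ - φ = 6.3096 - 3.9 = 2.4096 eV

For λ₂ = 231.4 nm:
E₂ = hc/λ₂ = 5.3580 eV
KE₂ = E₂ - φ = 5.3580 - 3.9 = 1.4580 eV

Ratio: KE₁/KE₂ = 2.4096/1.4580 = 1.6527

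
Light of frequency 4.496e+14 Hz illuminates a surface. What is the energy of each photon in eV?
1.8594 eV

Using E = hf:

E = hf = (6.626×10⁻³⁴ J·s)(4.496e+14 Hz)
E = 1.8594 eV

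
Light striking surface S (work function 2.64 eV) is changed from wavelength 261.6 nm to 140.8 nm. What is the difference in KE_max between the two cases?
4.0662 eV

Using Einstein's equation: KE_max = hc/λ - φ

For λ₁ = 261.6 nm:
KE₁ = hc/λ₁ - φ = 4.7395 - 2.64 = 2.0995 eV

For λ₂ = 140.8 nm:
KE₂ = hc/λ₂ - φ = 8.8057 - 2.64 = 6.1657 eV

Change in KE:
ΔKE = KE₂ - KE₁ = 6.1657 - 2.0995 = 4.0662 eV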